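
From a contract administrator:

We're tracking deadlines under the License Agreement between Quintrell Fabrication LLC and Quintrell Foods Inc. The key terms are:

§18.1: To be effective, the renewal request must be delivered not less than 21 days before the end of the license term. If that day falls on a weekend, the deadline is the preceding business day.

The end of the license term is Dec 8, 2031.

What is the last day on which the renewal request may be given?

Nov 17, 2031

Counting back 21 calendar days from Dec 8, 2031 gives Nov 17, 2031. That is a Monday, so no adjustment is needed.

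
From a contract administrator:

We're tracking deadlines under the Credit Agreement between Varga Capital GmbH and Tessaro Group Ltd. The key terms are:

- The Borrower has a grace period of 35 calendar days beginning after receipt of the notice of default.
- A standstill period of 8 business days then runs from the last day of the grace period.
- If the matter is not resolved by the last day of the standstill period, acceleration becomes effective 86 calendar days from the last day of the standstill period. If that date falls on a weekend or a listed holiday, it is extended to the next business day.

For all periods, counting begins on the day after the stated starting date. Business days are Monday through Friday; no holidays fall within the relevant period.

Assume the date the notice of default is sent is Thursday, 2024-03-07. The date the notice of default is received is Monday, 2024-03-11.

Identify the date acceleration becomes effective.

2024-07-22

The last day of the grace period: 35 calendar days after 2024-03-11 is 2024-04-15.
The last day of the standstill period: counting 8 business days from Monday, 2024-04-15 (Apr 16, Apr 17, Apr 18, Apr 19, Apr 22, Apr 23, Apr 24, Apr 25, skipping weekends) reaches Thursday, 2024-04-25.
The date acceleration becomes effective: 2024-04-25 + 86 days = 2024-07-20. That falls on a Saturday, so it rolls to the next business day, Monday, 2024-07-22.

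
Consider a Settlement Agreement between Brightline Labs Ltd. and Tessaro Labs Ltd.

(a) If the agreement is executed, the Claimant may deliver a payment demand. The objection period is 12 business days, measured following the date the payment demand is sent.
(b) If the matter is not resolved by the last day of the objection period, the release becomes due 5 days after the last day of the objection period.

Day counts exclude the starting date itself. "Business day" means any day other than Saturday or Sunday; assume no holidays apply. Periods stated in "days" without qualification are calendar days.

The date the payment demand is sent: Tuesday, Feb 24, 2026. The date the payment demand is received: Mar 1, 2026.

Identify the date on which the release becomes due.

Mar 17, 2026

The last day of the objection period: 12 business days after Tuesday, Feb 24, 2026, skipping weekends — Feb 25, Feb 26, Feb 27, Mar 2, …, Mar 10, Mar 11, Mar 12 — lands on Thursday, Mar 12, 2026.
Adding 5 calendar days to Mar 12, 2026 gives Mar 17, 2026, which is the date on which the release becomes due.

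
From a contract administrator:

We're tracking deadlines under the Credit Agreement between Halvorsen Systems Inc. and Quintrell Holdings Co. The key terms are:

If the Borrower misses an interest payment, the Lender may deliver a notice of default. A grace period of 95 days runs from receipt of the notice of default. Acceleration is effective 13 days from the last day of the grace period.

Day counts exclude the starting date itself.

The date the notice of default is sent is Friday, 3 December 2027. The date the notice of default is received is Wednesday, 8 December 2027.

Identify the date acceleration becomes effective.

The last day of the grace period: 8 December 2027 + 95 days = 12 March 2028.
Adding 13 calendar days to 12 March 2028 gives 25 March 2028, which is the date acceleration becomes effective.

25 March 2028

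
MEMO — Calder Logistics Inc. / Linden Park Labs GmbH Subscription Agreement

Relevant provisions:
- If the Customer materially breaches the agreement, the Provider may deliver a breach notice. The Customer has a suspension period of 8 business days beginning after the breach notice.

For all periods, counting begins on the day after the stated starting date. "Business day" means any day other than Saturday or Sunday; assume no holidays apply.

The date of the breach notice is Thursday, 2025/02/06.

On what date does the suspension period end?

From Thursday, 2025/02/06, 8 business days (Feb 7, Feb 10, Feb 11, Feb 12, Feb 13, Feb 14, Feb 17, Feb 18, skipping weekends) brings us to Tuesday, 2025/02/18, which is the last day of the suspension period.

2025/02/18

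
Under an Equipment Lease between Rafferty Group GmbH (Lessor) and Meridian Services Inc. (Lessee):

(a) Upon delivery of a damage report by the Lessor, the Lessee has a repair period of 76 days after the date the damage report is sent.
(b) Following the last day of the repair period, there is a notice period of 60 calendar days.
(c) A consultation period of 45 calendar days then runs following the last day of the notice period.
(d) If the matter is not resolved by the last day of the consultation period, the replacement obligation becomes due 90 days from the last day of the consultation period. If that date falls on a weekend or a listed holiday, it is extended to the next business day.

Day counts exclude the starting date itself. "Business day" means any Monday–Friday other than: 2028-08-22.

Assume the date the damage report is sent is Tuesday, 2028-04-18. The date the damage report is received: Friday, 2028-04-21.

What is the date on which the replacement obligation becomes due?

2029-01-15

The last day of the repair period: 2028-04-18 + 76 days = 2028-07-03.
The last day of the notice period: 60 calendar days after 2028-07-03 is 2028-09-01.
The last day of the consultation period: 2028-09-01 + 45 days = 2028-10-16.
The date on which the replacement obligation becomes due: 2028-10-16 + 90 days = 2029-01-14. That falls on a Sunday, so it rolls to the next business day, Monday, 2029-01-15.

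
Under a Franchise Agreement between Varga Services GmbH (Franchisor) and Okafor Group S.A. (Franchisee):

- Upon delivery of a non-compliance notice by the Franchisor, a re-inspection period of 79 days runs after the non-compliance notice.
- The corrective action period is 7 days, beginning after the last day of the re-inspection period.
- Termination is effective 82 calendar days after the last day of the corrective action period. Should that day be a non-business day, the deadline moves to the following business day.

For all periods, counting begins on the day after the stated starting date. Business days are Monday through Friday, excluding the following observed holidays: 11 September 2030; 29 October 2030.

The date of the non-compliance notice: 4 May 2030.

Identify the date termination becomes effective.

Adding 79 calendar days to 4 May 2030 gives 22 July 2030, which is the last day of the re-inspection period.
The last day of the corrective action period: 7 calendar days after 22 July 2030 is 29 July 2030.
The date termination becomes effective: 29 July 2030 + 82 days = 19 October 2030. That falls on a Saturday, so it rolls to the next business day, Monday, 21 October 2030.

21 October 2030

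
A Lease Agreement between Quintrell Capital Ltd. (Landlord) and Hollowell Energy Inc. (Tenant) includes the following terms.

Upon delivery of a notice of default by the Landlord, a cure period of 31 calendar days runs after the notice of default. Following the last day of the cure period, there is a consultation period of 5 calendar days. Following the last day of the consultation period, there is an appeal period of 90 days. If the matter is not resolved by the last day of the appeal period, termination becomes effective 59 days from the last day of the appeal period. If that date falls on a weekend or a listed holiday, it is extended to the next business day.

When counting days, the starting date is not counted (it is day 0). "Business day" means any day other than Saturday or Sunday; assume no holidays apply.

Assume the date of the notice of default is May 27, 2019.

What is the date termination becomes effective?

November 28, 2019

The last day of the cure period: 31 calendar days after May 27, 2019 is June 27, 2019.
Adding 5 calendar days to June 27, 2019 gives July 2, 2019, which is the last day of the consultation period.
Adding 90 calendar days to July 2, 2019 gives September 30, 2019, which is the last day of the appeal period.
Adding 59 calendar days to September 30, 2019 gives November 28, 2019, which is the date termination becomes effective. November 28, 2019 is a Thursday, so no roll-forward applies.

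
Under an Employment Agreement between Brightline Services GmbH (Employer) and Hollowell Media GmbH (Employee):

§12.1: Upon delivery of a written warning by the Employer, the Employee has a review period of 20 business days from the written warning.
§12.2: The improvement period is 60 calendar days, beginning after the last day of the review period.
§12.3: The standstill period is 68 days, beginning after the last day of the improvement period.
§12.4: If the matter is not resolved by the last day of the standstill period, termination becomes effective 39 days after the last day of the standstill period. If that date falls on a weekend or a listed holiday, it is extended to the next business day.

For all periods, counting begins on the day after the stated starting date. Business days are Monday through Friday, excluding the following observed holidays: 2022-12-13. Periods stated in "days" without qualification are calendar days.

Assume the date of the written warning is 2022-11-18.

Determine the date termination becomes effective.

2023-06-05

From Friday, 2022-11-18, 20 business days (Nov 21, Nov 22, Nov 23, Nov 24, …, Dec 15, Dec 16, Dec 19, skipping weekends and the listed holiday on Dec 13) brings us to Monday, 2022-12-19, which is the last day of the review period.
Adding 60 calendar days to 2022-12-19 gives 2023-02-17, which is the last day of the improvement period.
Adding 68 calendar days to 2023-02-17 gives 2023-04-26, which is the last day of the standstill period.
The date termination becomes effective: 39 calendar days after 2023-04-26 is 2023-06-04. That falls on a Sunday, so it rolls to the next business day, Monday, 2023-06-05.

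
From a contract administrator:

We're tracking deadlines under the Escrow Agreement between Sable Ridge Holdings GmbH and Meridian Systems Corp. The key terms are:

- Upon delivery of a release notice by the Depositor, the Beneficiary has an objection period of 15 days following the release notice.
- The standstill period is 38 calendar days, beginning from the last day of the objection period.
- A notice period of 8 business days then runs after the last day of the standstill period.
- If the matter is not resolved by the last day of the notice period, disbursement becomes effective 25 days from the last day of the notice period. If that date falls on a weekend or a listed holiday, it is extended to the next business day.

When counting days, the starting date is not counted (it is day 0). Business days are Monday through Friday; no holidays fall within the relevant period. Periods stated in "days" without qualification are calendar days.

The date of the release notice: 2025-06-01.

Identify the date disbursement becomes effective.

2025-09-01

The last day of the objection period: 15 calendar days after 2025-06-01 is 2025-06-16.
The last day of the standstill period: 2025-06-16 + 38 days = 2025-07-24.
The last day of the notice period: counting 8 business days from Thursday, 2025-07-24 (Jul 25, Jul 28, Jul 29, Jul 30, Jul 31, Aug 1, Aug 4, Aug 5, skipping weekends) reaches Tuesday, 2025-08-05.
The date disbursement becomes effective: 2025-08-05 + 25 days = 2025-08-30. That falls on a Saturday, so it rolls to the next business day, Monday, 2025-09-01.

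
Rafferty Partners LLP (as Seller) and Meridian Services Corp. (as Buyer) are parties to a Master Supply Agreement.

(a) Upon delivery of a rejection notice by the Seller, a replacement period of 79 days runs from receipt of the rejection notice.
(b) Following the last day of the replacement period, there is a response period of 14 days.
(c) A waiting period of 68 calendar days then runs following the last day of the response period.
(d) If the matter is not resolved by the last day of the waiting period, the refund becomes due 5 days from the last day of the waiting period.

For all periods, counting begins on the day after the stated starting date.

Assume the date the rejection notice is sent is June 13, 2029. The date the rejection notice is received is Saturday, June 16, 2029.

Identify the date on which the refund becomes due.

November 29, 2029

The last day of the replacement period: 79 calendar days after June 16, 2029 is September 3, 2029.
The last day of the response period: 14 calendar days after September 3, 2029 is September 17, 2029.
The last day of the waiting period: 68 calendar days after September 17, 2029 is November 24, 2029.
Adding 5 calendar days to November 24, 2029 gives November 29, 2029, which is the date on which the refund becomes due.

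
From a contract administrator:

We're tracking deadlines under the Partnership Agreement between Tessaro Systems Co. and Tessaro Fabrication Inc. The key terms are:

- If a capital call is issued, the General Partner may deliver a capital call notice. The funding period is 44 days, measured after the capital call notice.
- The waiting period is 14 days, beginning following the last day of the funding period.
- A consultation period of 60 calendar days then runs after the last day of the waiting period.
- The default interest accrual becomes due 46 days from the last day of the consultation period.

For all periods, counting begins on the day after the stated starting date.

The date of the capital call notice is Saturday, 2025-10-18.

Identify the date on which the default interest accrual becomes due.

The last day of the funding period: 2025-10-18 + 44 days = 2025-12-01.
The last day of the waiting period: 2025-12-01 + 14 days = 2025-12-15.
The last day of the consultation period: 2025-12-15 + 60 days = 2026-02-13.
The date on which the default interest accrual becomes due: 46 calendar days after 2026-02-13 is 2026-03-31.

2026-03-31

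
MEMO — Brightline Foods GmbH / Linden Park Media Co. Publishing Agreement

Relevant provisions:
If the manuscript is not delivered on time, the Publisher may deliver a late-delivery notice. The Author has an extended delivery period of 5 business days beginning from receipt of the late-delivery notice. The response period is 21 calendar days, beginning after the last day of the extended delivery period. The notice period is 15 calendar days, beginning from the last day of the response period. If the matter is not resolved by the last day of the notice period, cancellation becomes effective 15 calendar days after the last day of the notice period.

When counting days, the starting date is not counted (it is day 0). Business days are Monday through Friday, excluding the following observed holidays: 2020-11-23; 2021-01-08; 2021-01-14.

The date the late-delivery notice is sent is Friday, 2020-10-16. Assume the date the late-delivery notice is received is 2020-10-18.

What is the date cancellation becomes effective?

The last day of the extended delivery period: 5 business days after Sunday, 2020-10-18, skipping weekends — Oct 19, Oct 20, Oct 21, Oct 22, Oct 23 — lands on Friday, 2020-10-23.
The last day of the response period: 2020-10-23 + 21 days = 2020-11-13.
Adding 15 calendar days to 2020-11-13 gives 2020-11-28, which is the last day of the notice period.
The date cancellation becomes effective: 2020-11-28 + 15 days = 2020-12-13.

2020-12-13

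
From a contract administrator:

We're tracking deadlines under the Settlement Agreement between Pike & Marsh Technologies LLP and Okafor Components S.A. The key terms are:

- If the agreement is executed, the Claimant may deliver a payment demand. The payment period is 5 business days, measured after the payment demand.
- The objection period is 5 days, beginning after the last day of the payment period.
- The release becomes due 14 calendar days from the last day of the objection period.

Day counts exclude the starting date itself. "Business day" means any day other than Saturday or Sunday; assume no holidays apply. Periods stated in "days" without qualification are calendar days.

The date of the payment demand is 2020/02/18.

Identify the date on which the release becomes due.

2020/03/15

The last day of the payment period: counting 5 business days from Tuesday, 2020/02/18 (Feb 19, Feb 20, Feb 21, Feb 24, Feb 25, skipping weekends) reaches Tuesday, 2020/02/25.
The last day of the objection period: 2020/02/25 + 5 days = 2020/03/01.
The date on which the release becomes due: 2020/03/01 + 14 days = 2020/03/15.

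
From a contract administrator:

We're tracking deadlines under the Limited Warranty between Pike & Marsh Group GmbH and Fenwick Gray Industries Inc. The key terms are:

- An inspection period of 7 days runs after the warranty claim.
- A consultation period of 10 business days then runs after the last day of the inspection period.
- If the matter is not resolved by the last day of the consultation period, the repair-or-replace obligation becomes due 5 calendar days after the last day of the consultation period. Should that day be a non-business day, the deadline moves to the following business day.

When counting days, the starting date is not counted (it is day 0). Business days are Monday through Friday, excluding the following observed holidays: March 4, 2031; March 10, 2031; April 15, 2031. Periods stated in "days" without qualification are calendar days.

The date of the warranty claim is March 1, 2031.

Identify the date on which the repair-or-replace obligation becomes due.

March 31, 2031

The last day of the inspection period: March 1, 2031 + 7 days = March 8, 2031.
The last day of the consultation period: counting 10 business days from Saturday, March 8, 2031 (Mar 11, Mar 12, Mar 13, Mar 14, Mar 17, Mar 18, Mar 19, Mar 20, Mar 21, Mar 24, skipping weekends and the listed holiday on Mar 10) reaches Monday, March 24, 2031.
The date on which the repair-or-replace obligation becomes due: 5 calendar days after March 24, 2031 is March 29, 2031. That falls on a Saturday, so it rolls to the next business day, Monday, March 31, 2031.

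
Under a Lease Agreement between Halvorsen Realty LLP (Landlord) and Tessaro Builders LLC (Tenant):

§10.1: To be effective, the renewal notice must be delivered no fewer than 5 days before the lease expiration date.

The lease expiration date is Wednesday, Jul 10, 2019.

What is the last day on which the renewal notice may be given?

Counting back 5 calendar days from Jul 10, 2019 gives Jul 5, 2019.

Jul 5, 2019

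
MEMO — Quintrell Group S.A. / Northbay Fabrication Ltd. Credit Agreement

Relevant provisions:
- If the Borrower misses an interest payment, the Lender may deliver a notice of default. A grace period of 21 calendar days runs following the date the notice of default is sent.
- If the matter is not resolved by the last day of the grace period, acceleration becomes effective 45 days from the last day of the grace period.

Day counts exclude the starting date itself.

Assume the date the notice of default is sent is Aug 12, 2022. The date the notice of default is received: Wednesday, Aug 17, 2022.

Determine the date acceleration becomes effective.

The last day of the grace period: 21 calendar days after Aug 12, 2022 is Sep 2, 2022.
The date acceleration becomes effective: 45 calendar days after Sep 2, 2022 is Oct 17, 2022.

Oct 17, 2022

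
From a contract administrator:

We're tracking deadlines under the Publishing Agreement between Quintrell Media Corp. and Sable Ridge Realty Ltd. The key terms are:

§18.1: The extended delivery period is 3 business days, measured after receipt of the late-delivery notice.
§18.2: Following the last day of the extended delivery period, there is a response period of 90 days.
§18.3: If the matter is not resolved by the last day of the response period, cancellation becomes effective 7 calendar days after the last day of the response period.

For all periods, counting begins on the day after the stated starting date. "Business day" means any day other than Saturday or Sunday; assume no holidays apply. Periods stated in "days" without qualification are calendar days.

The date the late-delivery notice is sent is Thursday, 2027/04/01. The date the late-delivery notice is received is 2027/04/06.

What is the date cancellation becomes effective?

2027/07/15

The last day of the extended delivery period: counting 3 business days from Tuesday, 2027/04/06 (Apr 7, Apr 8, Apr 9, skipping weekends) reaches Friday, 2027/04/09.
The last day of the response period: 90 calendar days after 2027/04/09 is 2027/07/08.
The date cancellation becomes effective: 7 calendar days after 2027/07/08 is 2027/07/15.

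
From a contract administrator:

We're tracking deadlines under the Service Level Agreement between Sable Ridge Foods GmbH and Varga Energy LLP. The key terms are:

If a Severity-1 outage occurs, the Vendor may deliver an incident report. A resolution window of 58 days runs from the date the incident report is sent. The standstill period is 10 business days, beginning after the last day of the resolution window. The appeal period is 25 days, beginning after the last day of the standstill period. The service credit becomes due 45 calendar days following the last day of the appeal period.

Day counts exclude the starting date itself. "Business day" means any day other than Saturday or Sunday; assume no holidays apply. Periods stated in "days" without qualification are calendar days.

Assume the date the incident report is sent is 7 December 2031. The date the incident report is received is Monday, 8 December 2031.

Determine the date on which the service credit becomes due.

The last day of the resolution window: 7 December 2031 + 58 days = 3 February 2032.
From Tuesday, 3 February 2032, 10 business days (Feb 4, Feb 5, Feb 6, Feb 9, Feb 10, Feb 11, Feb 12, Feb 13, Feb 16, Feb 17, skipping weekends) brings us to Tuesday, 17 February 2032, which is the last day of the standstill period.
The last day of the appeal period: 25 calendar days after 17 February 2032 is 13 March 2032.
The date on which the service credit becomes due: 45 calendar days after 13 March 2032 is 27 April 2032.

27 April 2032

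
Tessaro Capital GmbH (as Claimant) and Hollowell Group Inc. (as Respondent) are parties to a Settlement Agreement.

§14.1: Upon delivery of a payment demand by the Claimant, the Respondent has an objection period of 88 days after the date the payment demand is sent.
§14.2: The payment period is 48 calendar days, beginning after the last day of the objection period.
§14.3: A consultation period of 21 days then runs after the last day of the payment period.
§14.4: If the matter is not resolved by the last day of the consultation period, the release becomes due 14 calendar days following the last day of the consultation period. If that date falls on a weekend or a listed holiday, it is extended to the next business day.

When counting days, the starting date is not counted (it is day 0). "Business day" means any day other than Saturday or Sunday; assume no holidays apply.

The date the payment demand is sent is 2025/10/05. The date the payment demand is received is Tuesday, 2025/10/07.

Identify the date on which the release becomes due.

The last day of the objection period: 88 calendar days after 2025/10/05 is 2026/01/01.
Adding 48 calendar days to 2026/01/01 gives 2026/02/18, which is the last day of the payment period.
The last day of the consultation period: 2026/02/18 + 21 days = 2026/03/11.
The date on which the release becomes due: 2026/03/11 + 14 days = 2026/03/25. 2026/03/25 is a Wednesday, so no roll-forward applies.

2026/03/25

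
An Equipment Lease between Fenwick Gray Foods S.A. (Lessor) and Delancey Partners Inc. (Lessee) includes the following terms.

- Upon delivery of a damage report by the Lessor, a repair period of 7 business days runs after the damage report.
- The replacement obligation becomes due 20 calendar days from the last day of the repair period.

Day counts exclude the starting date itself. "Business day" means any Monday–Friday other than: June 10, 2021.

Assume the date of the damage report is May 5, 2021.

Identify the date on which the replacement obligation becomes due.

June 3, 2021

The last day of the repair period: counting 7 business days from Wednesday, May 5, 2021 (May 6, May 7, May 10, May 11, May 12, May 13, May 14, skipping weekends) reaches Friday, May 14, 2021.
The date on which the replacement obligation becomes due: 20 calendar days after May 14, 2021 is June 3, 2021.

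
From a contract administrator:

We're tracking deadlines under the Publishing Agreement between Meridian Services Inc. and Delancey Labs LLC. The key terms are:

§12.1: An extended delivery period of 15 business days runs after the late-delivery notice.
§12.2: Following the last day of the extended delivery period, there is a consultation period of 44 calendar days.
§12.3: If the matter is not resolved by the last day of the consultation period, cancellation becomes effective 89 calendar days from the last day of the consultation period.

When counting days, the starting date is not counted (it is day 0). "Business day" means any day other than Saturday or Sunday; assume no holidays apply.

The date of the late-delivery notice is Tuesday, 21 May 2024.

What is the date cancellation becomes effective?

22 October 2024

From Tuesday, 21 May 2024, 15 business days (May 22, May 23, May 24, May 27, …, Jun 7, Jun 10, Jun 11, skipping weekends) brings us to Tuesday, 11 June 2024, which is the last day of the extended delivery period.
The last day of the consultation period: 44 calendar days after 11 June 2024 is 25 July 2024.
The date cancellation becomes effective: 25 July 2024 + 89 days = 22 October 2024.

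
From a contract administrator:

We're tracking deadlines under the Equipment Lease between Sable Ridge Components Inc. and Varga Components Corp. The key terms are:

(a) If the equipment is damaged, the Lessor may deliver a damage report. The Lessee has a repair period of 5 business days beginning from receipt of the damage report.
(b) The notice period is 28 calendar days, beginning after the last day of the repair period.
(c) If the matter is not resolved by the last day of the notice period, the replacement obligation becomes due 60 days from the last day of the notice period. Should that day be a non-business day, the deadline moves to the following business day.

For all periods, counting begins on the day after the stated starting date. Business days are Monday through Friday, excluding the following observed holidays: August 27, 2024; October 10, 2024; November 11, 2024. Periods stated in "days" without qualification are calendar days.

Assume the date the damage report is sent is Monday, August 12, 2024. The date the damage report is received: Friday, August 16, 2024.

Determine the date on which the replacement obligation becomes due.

The last day of the repair period: counting 5 business days from Friday, August 16, 2024 (Aug 19, Aug 20, Aug 21, Aug 22, Aug 23, skipping weekends) reaches Friday, August 23, 2024.
Adding 28 calendar days to August 23, 2024 gives September 20, 2024, which is the last day of the notice period.
The date on which the replacement obligation becomes due: 60 calendar days after September 20, 2024 is November 19, 2024. November 19, 2024 is a Tuesday and is not a listed holiday, so no roll-forward applies.

November 19, 2024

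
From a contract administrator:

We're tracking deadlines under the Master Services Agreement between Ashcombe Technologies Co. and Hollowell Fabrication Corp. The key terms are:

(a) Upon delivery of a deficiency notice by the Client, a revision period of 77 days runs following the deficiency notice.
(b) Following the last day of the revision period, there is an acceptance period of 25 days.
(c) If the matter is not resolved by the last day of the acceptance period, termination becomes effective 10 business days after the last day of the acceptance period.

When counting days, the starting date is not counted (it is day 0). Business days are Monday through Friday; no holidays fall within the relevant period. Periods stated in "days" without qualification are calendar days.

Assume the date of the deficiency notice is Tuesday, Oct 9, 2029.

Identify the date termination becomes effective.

The last day of the revision period: Oct 9, 2029 + 77 days = Dec 25, 2029.
The last day of the acceptance period: 25 calendar days after Dec 25, 2029 is Jan 19, 2030.
The date termination becomes effective: 10 business days after Saturday, Jan 19, 2030, skipping weekends — Jan 21, Jan 22, Jan 23, Jan 24, Jan 25, Jan 28, Jan 29, Jan 30, Jan 31, Feb 1 — lands on Friday, Feb 1, 2030.

Feb 1, 2030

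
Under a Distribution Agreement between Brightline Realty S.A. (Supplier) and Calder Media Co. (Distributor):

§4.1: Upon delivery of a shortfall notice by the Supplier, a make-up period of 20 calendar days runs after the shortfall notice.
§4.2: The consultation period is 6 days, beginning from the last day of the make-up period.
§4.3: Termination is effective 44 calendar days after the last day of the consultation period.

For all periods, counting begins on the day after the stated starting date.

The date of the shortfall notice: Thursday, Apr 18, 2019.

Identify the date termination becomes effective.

Jun 27, 2019

The last day of the make-up period: 20 calendar days after Apr 18, 2019 is May 8, 2019.
The last day of the consultation period: 6 calendar days after May 8, 2019 is May 14, 2019.
Adding 44 calendar days to May 14, 2019 gives Jun 27, 2019, which is the date termination becomes effective.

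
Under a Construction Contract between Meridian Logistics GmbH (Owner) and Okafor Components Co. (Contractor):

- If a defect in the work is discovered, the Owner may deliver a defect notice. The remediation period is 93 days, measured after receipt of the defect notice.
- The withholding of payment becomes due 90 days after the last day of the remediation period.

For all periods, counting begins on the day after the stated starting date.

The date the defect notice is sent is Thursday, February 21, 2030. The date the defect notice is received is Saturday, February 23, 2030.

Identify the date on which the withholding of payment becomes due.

August 25, 2030

Adding 93 calendar days to February 23, 2030 gives May 27, 2030, which is the last day of the remediation period.
The date on which the withholding of payment becomes due: 90 calendar days after May 27, 2030 is August 25, 2030.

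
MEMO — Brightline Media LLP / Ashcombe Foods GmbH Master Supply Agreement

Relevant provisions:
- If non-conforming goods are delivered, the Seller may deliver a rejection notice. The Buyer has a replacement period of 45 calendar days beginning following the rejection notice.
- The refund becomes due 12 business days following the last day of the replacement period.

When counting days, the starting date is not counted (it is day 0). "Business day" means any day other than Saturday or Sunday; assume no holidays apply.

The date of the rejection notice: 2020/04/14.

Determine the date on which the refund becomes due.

The last day of the replacement period: 45 calendar days after 2020/04/14 is 2020/05/29.
The date on which the refund becomes due: counting 12 business days from Friday, 2020/05/29 (Jun 1, Jun 2, Jun 3, Jun 4, …, Jun 12, Jun 15, Jun 16, skipping weekends) reaches Tuesday, 2020/06/16.

2020/06/16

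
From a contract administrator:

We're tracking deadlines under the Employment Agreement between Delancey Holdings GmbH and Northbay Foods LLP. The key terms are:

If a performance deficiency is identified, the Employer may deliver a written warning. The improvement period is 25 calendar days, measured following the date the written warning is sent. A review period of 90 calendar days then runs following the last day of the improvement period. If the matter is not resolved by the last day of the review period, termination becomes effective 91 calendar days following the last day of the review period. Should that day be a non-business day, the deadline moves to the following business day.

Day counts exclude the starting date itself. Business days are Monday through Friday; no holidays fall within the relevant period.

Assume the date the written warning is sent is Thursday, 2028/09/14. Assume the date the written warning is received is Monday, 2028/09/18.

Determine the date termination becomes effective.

2029/04/09

The last day of the improvement period: 25 calendar days after 2028/09/14 is 2028/10/09.
The last day of the review period: 2028/10/09 + 90 days = 2029/01/07.
The date termination becomes effective: 91 calendar days after 2029/01/07 is 2029/04/08. That falls on a Sunday, so it rolls to the next business day, Monday, 2029/04/09.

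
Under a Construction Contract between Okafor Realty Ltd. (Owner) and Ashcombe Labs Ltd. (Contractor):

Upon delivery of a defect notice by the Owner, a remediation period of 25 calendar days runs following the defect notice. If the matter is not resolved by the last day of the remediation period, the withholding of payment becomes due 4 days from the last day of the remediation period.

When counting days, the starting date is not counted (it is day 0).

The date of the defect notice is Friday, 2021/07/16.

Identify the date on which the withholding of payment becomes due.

2021/08/14

Adding 25 calendar days to 2021/07/16 gives 2021/08/10, which is the last day of the remediation period.
The date on which the withholding of payment becomes due: 4 calendar days after 2021/08/10 is 2021/08/14.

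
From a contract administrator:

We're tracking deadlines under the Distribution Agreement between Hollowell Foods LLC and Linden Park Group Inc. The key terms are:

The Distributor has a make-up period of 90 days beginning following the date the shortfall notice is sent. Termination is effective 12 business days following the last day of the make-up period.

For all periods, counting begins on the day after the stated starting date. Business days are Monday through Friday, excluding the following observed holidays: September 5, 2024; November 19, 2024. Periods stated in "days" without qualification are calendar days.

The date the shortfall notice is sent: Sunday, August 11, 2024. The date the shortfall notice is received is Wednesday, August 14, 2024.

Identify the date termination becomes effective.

The last day of the make-up period: 90 calendar days after August 11, 2024 is November 9, 2024.
The date termination becomes effective: counting 12 business days from Saturday, November 9, 2024 (Nov 11, Nov 12, Nov 13, Nov 14, …, Nov 25, Nov 26, Nov 27, skipping weekends and the listed holiday on Nov 19) reaches Wednesday, November 27, 2024.

November 27, 2024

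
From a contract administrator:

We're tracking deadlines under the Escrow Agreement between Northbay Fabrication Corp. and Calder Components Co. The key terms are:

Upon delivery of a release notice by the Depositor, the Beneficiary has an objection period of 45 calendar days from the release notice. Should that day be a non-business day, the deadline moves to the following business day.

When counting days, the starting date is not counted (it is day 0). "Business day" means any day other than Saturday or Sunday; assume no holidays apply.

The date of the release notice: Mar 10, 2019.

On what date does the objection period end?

Apr 24, 2019

The last day of the objection period: 45 calendar days after Mar 10, 2019 is Apr 24, 2019. Apr 24, 2019 is a Wednesday, so no roll-forward applies.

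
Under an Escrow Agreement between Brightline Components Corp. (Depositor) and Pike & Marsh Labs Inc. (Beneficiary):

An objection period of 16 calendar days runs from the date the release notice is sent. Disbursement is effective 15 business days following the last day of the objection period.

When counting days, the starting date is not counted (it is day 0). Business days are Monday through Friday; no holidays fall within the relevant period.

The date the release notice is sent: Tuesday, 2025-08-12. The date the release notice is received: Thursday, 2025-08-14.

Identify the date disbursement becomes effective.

2025-09-18

The last day of the objection period: 16 calendar days after 2025-08-12 is 2025-08-28.
From Thursday, 2025-08-28, 15 business days (Aug 29, Sep 1, Sep 2, Sep 3, …, Sep 16, Sep 17, Sep 18, skipping weekends) brings us to Thursday, 2025-09-18, which is the date disbursement becomes effective.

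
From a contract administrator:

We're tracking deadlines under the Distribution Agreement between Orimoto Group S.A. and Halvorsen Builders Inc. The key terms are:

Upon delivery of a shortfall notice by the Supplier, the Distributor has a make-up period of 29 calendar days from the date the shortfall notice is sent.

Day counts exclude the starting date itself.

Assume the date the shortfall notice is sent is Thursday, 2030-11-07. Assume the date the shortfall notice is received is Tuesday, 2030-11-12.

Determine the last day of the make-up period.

2030-12-06

Adding 29 calendar days to 2030-11-07 gives 2030-12-06, which is the last day of the make-up period.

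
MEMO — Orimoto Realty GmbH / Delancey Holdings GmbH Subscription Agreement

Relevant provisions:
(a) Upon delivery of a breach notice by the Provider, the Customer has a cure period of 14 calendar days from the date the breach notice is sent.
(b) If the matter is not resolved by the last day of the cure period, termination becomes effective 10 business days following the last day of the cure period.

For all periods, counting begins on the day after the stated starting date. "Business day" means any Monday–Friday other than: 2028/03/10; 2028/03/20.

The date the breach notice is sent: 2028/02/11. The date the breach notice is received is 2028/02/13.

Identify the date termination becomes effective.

The last day of the cure period: 14 calendar days after 2028/02/11 is 2028/02/25.
The date termination becomes effective: counting 10 business days from Friday, 2028/02/25 (Feb 28, Feb 29, Mar 1, Mar 2, Mar 3, Mar 6, Mar 7, Mar 8, Mar 9, Mar 13, skipping weekends and the listed holiday on Mar 10) reaches Monday, 2028/03/13.

2028/03/13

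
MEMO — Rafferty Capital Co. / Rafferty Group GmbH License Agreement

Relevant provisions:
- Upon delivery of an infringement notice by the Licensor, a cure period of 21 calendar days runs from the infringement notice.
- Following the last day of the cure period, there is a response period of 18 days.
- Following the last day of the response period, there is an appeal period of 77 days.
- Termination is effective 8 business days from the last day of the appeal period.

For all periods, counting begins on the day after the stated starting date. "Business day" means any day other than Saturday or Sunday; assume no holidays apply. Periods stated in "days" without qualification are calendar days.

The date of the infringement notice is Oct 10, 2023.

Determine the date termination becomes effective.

Feb 14, 2024

The last day of the cure period: 21 calendar days after Oct 10, 2023 is Oct 31, 2023.
The last day of the response period: Oct 31, 2023 + 18 days = Nov 18, 2023.
The last day of the appeal period: Nov 18, 2023 + 77 days = Feb 3, 2024.
The date termination becomes effective: 8 business days after Saturday, Feb 3, 2024, skipping weekends — Feb 5, Feb 6, Feb 7, Feb 8, Feb 9, Feb 12, Feb 13, Feb 14 — lands on Wednesday, Feb 14, 2024.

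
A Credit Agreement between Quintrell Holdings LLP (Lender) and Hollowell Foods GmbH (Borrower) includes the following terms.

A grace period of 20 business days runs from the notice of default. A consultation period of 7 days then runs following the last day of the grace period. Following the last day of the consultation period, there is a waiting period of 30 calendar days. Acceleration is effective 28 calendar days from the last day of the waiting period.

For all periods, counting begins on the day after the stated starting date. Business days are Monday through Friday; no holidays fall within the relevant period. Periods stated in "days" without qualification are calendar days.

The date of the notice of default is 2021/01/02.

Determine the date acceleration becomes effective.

2021/04/04

From Saturday, 2021/01/02, 20 business days (Jan 4, Jan 5, Jan 6, Jan 7, …, Jan 27, Jan 28, Jan 29, skipping weekends) brings us to Friday, 2021/01/29, which is the last day of the grace period.
Adding 7 calendar days to 2021/01/29 gives 2021/02/05, which is the last day of the consultation period.
The last day of the waiting period: 30 calendar days after 2021/02/05 is 2021/03/07.
Adding 28 calendar days to 2021/03/07 gives 2021/04/04, which is the date acceleration becomes effective.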